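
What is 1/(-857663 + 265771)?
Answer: -1/591892 ≈ -1.6895e-6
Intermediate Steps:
1/(-857663 + 265771) = 1/(-591892) = -1/591892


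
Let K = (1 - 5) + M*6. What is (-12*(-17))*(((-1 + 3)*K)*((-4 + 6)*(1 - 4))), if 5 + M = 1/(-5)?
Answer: 430848/5 ≈ 86170.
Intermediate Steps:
M = -26/5 (M = -5 + 1/(-5) = -5 - ⅕ = -26/5 ≈ -5.2000)
K = -176/5 (K = (1 - 5) - 26/5*6 = -4 - 156/5 = -176/5 ≈ -35.200)
(-12*(-17))*(((-1 + 3)*K)*((-4 + 6)*(1 - 4))) = (-12*(-17))*(((-1 + 3)*(-176/5))*((-4 + 6)*(1 - 4))) = 204*((2*(-176/5))*(2*(-3))) = 204*(-352/5*(-6)) = 204*(2112/5) = 430848/5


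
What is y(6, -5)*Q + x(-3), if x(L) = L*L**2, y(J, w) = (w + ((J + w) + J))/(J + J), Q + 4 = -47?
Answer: -71/2 ≈ -35.500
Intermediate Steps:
Q = -51 (Q = -4 - 47 = -51)
y(J, w) = (2*J + 2*w)/(2*J) (y(J, w) = (w + (w + 2*J))/((2*J)) = (2*J + 2*w)*(1/(2*J)) = (2*J + 2*w)/(2*J))
x(L) = L**3
y(6, -5)*Q + x(-3) = ((6 - 5)/6)*(-51) + (-3)**3 = ((1/6)*1)*(-51) - 27 = (1/6)*(-51) - 27 = -17/2 - 27 = -71/2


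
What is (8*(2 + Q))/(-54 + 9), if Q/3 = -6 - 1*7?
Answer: 296/45 ≈ 6.5778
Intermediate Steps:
Q = -39 (Q = 3*(-6 - 1*7) = 3*(-6 - 7) = 3*(-13) = -39)
(8*(2 + Q))/(-54 + 9) = (8*(2 - 39))/(-54 + 9) = (8*(-37))/(-45) = -1/45*(-296) = 296/45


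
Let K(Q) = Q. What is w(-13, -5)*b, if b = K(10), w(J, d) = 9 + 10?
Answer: 190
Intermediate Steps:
w(J, d) = 19
b = 10
w(-13, -5)*b = 19*10 = 190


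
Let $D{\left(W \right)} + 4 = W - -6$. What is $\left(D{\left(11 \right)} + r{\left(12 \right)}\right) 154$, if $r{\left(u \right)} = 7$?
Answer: $3080$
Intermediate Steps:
$D{\left(W \right)} = 2 + W$ ($D{\left(W \right)} = -4 + \left(W - -6\right) = -4 + \left(W + 6\right) = -4 + \left(6 + W\right) = 2 + W$)
$\left(D{\left(11 \right)} + r{\left(12 \right)}\right) 154 = \left(\left(2 + 11\right) + 7\right) 154 = \left(13 + 7\right) 154 = 20 \cdot 154 = 3080$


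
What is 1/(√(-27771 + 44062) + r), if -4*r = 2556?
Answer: -639/392030 - √16291/392030 ≈ -0.0019556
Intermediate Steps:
r = -639 (r = -¼*2556 = -639)
1/(√(-27771 + 44062) + r) = 1/(√(-27771 + 44062) - 639) = 1/(√16291 - 639) = 1/(-639 + √16291)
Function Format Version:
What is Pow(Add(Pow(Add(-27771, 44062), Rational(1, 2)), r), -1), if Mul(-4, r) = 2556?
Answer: Add(Rational(-639, 392030), Mul(Rational(-1, 392030), Pow(16291, Rational(1, 2)))) ≈ -0.0019556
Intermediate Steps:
r = -639 (r = Mul(Rational(-1, 4), 2556) = -639)
Pow(Add(Pow(Add(-27771, 44062), Rational(1, 2)), r), -1) = Pow(Add(Pow(Add(-27771, 44062), Rational(1, 2)), -639), -1) = Pow(Add(Pow(16291, Rational(1, 2)), -639), -1) = Pow(Add(-639, Pow(16291, Rational(1, 2))), -1)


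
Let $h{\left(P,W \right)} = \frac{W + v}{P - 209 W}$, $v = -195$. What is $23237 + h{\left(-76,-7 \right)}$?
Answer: $\frac{32229517}{1387} \approx 23237.0$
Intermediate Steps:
$h{\left(P,W \right)} = \frac{-195 + W}{P - 209 W}$ ($h{\left(P,W \right)} = \frac{W - 195}{P - 209 W} = \frac{-195 + W}{P - 209 W}$)
$23237 + h{\left(-76,-7 \right)} = 23237 + \frac{-195 - 7}{-76 - -1463} = 23237 + \frac{1}{-76 + 1463} \left(-202\right) = 23237 + \frac{1}{1387} \left(-202\right) = 23237 - \frac{202}{1387} = \frac{32229517}{1387}$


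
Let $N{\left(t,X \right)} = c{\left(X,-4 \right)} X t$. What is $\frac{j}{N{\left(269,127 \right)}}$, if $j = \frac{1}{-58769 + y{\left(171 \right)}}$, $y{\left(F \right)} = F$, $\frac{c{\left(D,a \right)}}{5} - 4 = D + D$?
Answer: $- \frac{1}{2582429681460} \approx -3.8723 \cdot 10^{-13}$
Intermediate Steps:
$c{\left(D,a \right)} = 20 + 10 D$ ($c{\left(D,a \right)} = 20 + 5 \left(D + D\right) = 20 + 5 \cdot 2 D = 20 + 10 D$)
$N{\left(t,X \right)} = X t \left(20 + 10 X\right)$ ($N{\left(t,X \right)} = \left(20 + 10 X\right) X t = X \left(20 + 10 X\right) t = X t \left(20 + 10 X\right)$)
$j = - \frac{1}{58598}$ ($j = \frac{1}{-58769 + 171} = \frac{1}{-58598} = - \frac{1}{58598} \approx -1.7065 \cdot 10^{-5}$)
$\frac{j}{N{\left(269,127 \right)}} = - \frac{1}{58598 \cdot 10 \cdot 127 \cdot 269 \left(2 + 127\right)} = - \frac{1}{58598 \cdot 10 \cdot 127 \cdot 269 \cdot 129} = - \frac{1}{58598 \cdot 44070270} = \left(- \frac{1}{58598}\right) \frac{1}{44070270} = - \frac{1}{2582429681460}$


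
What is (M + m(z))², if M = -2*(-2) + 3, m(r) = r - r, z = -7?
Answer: 49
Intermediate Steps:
m(r) = 0
M = 7 (M = 4 + 3 = 7)
(M + m(z))² = (7 + 0)² = 7² = 49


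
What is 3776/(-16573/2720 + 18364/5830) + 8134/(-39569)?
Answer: -236970397566274/184670541019 ≈ -1283.2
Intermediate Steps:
3776/(-16573/2720 + 18364/5830) + 8134/(-39569) = 3776/(-16573*1/2720 + 18364*(1/5830)) + 8134*(-1/39569) = 3776/(-16573/2720 + 9182/2915) - 8134/39569 = 3776/(-4667051/1585760) - 8134/39569 = 3776*(-1585760/4667051) - 8134/39569 = -5987829760/4667051 - 8134/39569 = -236970397566274/184670541019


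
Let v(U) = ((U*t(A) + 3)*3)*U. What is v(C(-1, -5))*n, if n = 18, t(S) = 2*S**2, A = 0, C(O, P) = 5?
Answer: 810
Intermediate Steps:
v(U) = 9*U (v(U) = ((U*(2*0**2) + 3)*3)*U = ((U*(2*0) + 3)*3)*U = ((U*0 + 3)*3)*U = ((0 + 3)*3)*U = (3*3)*U = 9*U)
v(C(-1, -5))*n = (9*5)*18 = 45*18 = 810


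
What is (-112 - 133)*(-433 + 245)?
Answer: 46060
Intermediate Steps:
(-112 - 133)*(-433 + 245) = -245*(-188) = 46060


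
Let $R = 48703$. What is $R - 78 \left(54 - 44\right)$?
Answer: $47923$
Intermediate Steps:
$R - 78 \left(54 - 44\right) = 48703 - 78 \left(54 - 44\right) = 48703 - 780 = 47923$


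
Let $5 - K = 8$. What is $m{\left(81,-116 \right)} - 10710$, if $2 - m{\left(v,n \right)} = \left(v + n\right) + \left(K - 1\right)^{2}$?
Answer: $-10689$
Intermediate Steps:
$K = -3$ ($K = 5 - 8 = -3$)
$m{\left(v,n \right)} = -14 - n - v$ ($m{\left(v,n \right)} = 2 - \left(\left(v + n\right) + \left(-3 - 1\right)^{2}\right) = 2 - \left(\left(n + v\right) + \left(-4\right)^{2}\right) = 2 - \left(\left(n + v\right) + 16\right) = 2 - \left(16 + n + v\right) = -14 - n - v$)
$m{\left(81,-116 \right)} - 10710 = \left(-14 - -116 - 81\right) - 10710 = \left(-14 + 116 - 81\right) - 10710 = 21 - 10710 = -10689$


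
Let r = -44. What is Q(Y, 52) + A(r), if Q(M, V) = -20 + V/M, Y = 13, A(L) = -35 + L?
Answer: -95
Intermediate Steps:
Q(Y, 52) + A(r) = (-20 + 52/13) + (-35 - 44) = (-20 + 52*(1/13)) - 79 = (-20 + 4) - 79 = -16 - 79 = -95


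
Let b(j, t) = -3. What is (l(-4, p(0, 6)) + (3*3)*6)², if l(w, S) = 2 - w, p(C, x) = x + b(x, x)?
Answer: 3600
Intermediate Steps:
p(C, x) = -3 + x (p(C, x) = x - 3 = -3 + x)
(l(-4, p(0, 6)) + (3*3)*6)² = ((2 - 1*(-4)) + (3*3)*6)² = ((2 + 4) + 9*6)² = (6 + 54)² = 60² = 3600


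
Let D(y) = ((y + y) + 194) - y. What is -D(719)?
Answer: -913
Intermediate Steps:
D(y) = 194 + y (D(y) = (2*y + 194) - y = (194 + 2*y) - y = 194 + y)
-D(719) = -(194 + 719) = -1*913 = -913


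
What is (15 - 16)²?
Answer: 1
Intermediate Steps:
(15 - 16)² = (-1)² = 1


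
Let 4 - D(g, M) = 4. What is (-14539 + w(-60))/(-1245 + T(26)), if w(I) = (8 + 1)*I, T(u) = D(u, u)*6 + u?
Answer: 15079/1219 ≈ 12.370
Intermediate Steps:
D(g, M) = 0 (D(g, M) = 4 - 1*4 = 4 - 4 = 0)
T(u) = u (T(u) = 0*6 + u = 0 + u = u)
w(I) = 9*I
(-14539 + w(-60))/(-1245 + T(26)) = (-14539 + 9*(-60))/(-1245 + 26) = (-14539 - 540)/(-1219) = -15079*(-1/1219) = 15079/1219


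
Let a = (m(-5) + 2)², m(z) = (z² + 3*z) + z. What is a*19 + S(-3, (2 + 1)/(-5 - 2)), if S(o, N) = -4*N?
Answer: 6529/7 ≈ 932.71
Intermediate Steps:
m(z) = z² + 4*z
a = 49 (a = (-5*(4 - 5) + 2)² = (-5*(-1) + 2)² = (5 + 2)² = 7² = 49)
a*19 + S(-3, (2 + 1)/(-5 - 2)) = 49*19 - 4*(2 + 1)/(-5 - 2) = 931 - 12/(-7) = 931 - 12*(-1)/7 = 931 - 4*(-3/7) = 931 + 12/7 = 6529/7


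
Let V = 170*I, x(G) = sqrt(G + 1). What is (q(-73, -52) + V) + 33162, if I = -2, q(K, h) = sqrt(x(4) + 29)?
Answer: 32822 + sqrt(29 + sqrt(5)) ≈ 32828.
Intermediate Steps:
x(G) = sqrt(1 + G)
q(K, h) = sqrt(29 + sqrt(5)) (q(K, h) = sqrt(sqrt(1 + 4) + 29) = sqrt(sqrt(5) + 29) = sqrt(29 + sqrt(5)))
V = -340 (V = 170*(-2) = -340)
(q(-73, -52) + V) + 33162 = (sqrt(29 + sqrt(5)) - 340) + 33162 = (-340 + sqrt(29 + sqrt(5))) + 33162 = 32822 + sqrt(29 + sqrt(5))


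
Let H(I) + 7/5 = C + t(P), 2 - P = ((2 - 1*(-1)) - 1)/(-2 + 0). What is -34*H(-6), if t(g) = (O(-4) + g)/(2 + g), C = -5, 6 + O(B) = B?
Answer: 1326/5 ≈ 265.20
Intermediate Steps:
O(B) = -6 + B
P = 3 (P = 2 - ((2 - 1*(-1)) - 1)/(-2 + 0) = 2 - ((2 + 1) - 1)/(-2) = 2 - (3 - 1)*(-1)/2 = 2 - 2*(-1)/2 = 2 - 1*(-1) = 2 + 1 = 3)
t(g) = (-10 + g)/(2 + g) (t(g) = ((-6 - 4) + g)/(2 + g) = (-10 + g)/(2 + g))
H(I) = -39/5 (H(I) = -7/5 + (-5 + (-10 + 3)/(2 + 3)) = -7/5 + (-5 - 7/5) = -7/5 - 32/5 = -39/5)
-34*H(-6) = -34*(-39/5) = 1326/5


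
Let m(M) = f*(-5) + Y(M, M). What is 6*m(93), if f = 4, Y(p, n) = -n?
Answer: -678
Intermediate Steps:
m(M) = -20 - M (m(M) = 4*(-5) - M = -20 - M)
6*m(93) = 6*(-20 - 1*93) = 6*(-20 - 93) = 6*(-113) = -678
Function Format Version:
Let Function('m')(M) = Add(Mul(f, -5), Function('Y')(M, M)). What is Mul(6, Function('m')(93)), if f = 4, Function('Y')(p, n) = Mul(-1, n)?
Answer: -678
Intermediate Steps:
Function('m')(M) = Add(-20, Mul(-1, M)) (Function('m')(M) = Add(Mul(4, -5), Mul(-1, M)) = Add(-20, Mul(-1, M)))
Mul(6, Function('m')(93)) = Mul(6, Add(-20, Mul(-1, 93))) = Mul(6, Add(-20, -93)) = Mul(6, -113) = -678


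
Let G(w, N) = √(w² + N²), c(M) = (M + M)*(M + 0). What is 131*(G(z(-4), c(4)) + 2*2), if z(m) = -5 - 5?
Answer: 524 + 262*√281 ≈ 4915.9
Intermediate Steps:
z(m) = -10
c(M) = 2*M² (c(M) = (2*M)*M = 2*M²)
G(w, N) = √(N² + w²)
131*(G(z(-4), c(4)) + 2*2) = 131*(√((2*4²)² + (-10)²) + 2*2) = 131*(√((2*16)² + 100) + 4) = 131*(√(32² + 100) + 4) = 131*(√(1024 + 100) + 4) = 131*(√1124 + 4) = 131*(2*√281 + 4) = 131*(4 + 2*√281) = 524 + 262*√281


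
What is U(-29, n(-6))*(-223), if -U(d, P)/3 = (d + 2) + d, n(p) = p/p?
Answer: -37464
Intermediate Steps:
n(p) = 1
U(d, P) = -6 - 6*d (U(d, P) = -3*((d + 2) + d) = -3*((2 + d) + d) = -3*(2 + 2*d) = -6 - 6*d)
U(-29, n(-6))*(-223) = (-6 - 6*(-29))*(-223) = (-6 + 174)*(-223) = 168*(-223) = -37464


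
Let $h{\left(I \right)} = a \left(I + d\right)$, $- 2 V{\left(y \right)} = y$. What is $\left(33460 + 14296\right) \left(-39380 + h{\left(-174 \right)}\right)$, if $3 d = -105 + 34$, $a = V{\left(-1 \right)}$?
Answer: $- \frac{5656053494}{3} \approx -1.8854 \cdot 10^{9}$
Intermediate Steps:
$V{\left(y \right)} = - \frac{y}{2}$
$a = \frac{1}{2}$ ($a = \left(- \frac{1}{2}\right) \left(-1\right) = \frac{1}{2} \approx 0.5$)
$d = - \frac{71}{3}$ ($d = \frac{-105 + 34}{3} = \frac{1}{3} \left(-71\right) = - \frac{71}{3} \approx -23.667$)
$h{\left(I \right)} = - \frac{71}{6} + \frac{I}{2}$ ($h{\left(I \right)} = \frac{I - \frac{71}{3}}{2} = \frac{- \frac{71}{3} + I}{2} = - \frac{71}{6} + \frac{I}{2}$)
$\left(33460 + 14296\right) \left(-39380 + h{\left(-174 \right)}\right) = \left(33460 + 14296\right) \left(-39380 + \left(- \frac{71}{6} + \frac{1}{2} \left(-174\right)\right)\right) = 47756 \left(-39380 - \frac{593}{6}\right) = 47756 \left(- \frac{236873}{6}\right) = - \frac{5656053494}{3}$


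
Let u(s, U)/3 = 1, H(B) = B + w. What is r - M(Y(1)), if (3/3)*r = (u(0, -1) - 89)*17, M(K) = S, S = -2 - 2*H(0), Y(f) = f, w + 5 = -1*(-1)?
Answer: -1468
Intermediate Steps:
w = -4 (w = -5 - 1*(-1) = -5 + 1 = -4)
H(B) = -4 + B (H(B) = B - 4 = -4 + B)
u(s, U) = 3 (u(s, U) = 3*1 = 3)
S = 6 (S = -2 - 2*(-4 + 0) = -2 - 2*(-4) = -2 + 8 = 6)
M(K) = 6
r = -1462 (r = (3 - 89)*17 = -86*17 = -1462)
r - M(Y(1)) = -1462 - 1*6 = -1462 - 6 = -1468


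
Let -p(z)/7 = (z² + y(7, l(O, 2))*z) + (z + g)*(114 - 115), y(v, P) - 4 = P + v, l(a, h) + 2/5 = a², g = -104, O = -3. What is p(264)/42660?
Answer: -653716/53325 ≈ -12.259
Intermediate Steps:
l(a, h) = -⅖ + a²
y(v, P) = 4 + P + v (y(v, P) = 4 + (P + v) = 4 + P + v)
p(z) = -728 - 7*z² - 651*z/5 (p(z) = -7*((z² + (4 + (-⅖ + (-3)²) + 7)*z) + (z - 104)*(114 - 115)) = -7*((z² + (4 + (-⅖ + 9) + 7)*z) + (-104 + z)*(-1)) = -7*((z² + (4 + 43/5 + 7)*z) + (104 - z)) = -7*((z² + 98*z/5) + (104 - z)) = -7*(104 + z² + 93*z/5) = -728 - 7*z² - 651*z/5)
p(264)/42660 = (-728 - 7*264² - 651/5*264)/42660 = (-728 - 7*69696 - 171864/5)*(1/42660) = (-728 - 487872 - 171864/5)*(1/42660) = -2614864/5*1/42660 = -653716/53325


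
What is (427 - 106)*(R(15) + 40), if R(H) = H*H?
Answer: 85065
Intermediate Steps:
R(H) = H**2
(427 - 106)*(R(15) + 40) = (427 - 106)*(15**2 + 40) = 321*(225 + 40) = 321*265 = 85065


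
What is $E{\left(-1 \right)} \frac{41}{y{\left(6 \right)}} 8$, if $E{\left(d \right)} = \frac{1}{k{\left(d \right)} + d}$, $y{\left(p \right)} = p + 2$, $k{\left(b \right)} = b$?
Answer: $- \frac{41}{2} \approx -20.5$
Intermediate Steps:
$y{\left(p \right)} = 2 + p$
$E{\left(d \right)} = \frac{1}{2 d}$ ($E{\left(d \right)} = \frac{1}{d + d} = \frac{1}{2 d}$)
$E{\left(-1 \right)} \frac{41}{y{\left(6 \right)}} 8 = \frac{1}{2 \left(-1\right)} \frac{41}{2 + 6} \cdot 8 = \frac{1}{2} \left(-1\right) \frac{41}{8} \cdot 8 = - \frac{41 \cdot \frac{1}{8}}{2} \cdot 8 = \left(- \frac{1}{2}\right) \frac{41}{8} \cdot 8 = \left(- \frac{41}{16}\right) 8 = - \frac{41}{2}$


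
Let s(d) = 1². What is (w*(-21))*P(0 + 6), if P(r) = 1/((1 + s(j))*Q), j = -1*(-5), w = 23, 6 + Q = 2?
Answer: 483/8 ≈ 60.375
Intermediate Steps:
Q = -4 (Q = -6 + 2 = -4)
j = 5
s(d) = 1
P(r) = -⅛ (P(r) = 1/((1 + 1)*(-4)) = 1/(2*(-4)) = 1/(-8) = -⅛)
(w*(-21))*P(0 + 6) = (23*(-21))*(-⅛) = -483*(-⅛) = 483/8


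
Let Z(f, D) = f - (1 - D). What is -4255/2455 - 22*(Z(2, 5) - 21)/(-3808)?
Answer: -1701319/934864 ≈ -1.8199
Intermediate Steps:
Z(f, D) = -1 + D + f (Z(f, D) = f + (-1 + D) = -1 + D + f)
-4255/2455 - 22*(Z(2, 5) - 21)/(-3808) = -4255/2455 - 22*((-1 + 5 + 2) - 21)/(-3808) = -4255*1/2455 - 22*(6 - 21)*(-1/3808) = -851/491 - 22*(-15)*(-1/3808) = -851/491 + 330*(-1/3808) = -851/491 - 165/1904 = -1701319/934864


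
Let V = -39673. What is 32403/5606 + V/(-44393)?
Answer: 1660873217/248867158 ≈ 6.6737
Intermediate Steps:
32403/5606 + V/(-44393) = 32403/5606 - 39673/(-44393) = 32403*(1/5606) - 39673*(-1/44393) = 32403/5606 + 39673/44393 = 1660873217/248867158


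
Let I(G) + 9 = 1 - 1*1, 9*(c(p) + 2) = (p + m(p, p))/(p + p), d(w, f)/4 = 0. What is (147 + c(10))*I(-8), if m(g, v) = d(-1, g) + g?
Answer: -1306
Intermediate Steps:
d(w, f) = 0 (d(w, f) = 4*0 = 0)
m(g, v) = g (m(g, v) = 0 + g = g)
c(p) = -17/9 (c(p) = -2 + ((p + p)/(p + p))/9 = -2 + ((2*p)/((2*p)))/9 = -2 + ((2*p)*(1/(2*p)))/9 = -2 + (⅑)*1 = -2 + ⅑ = -17/9)
I(G) = -9 (I(G) = -9 + (1 - 1*1) = -9 + (1 - 1) = -9 + 0 = -9)
(147 + c(10))*I(-8) = (147 - 17/9)*(-9) = (1306/9)*(-9) = -1306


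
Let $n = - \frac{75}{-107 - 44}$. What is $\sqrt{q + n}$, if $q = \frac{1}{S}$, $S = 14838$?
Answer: $\frac{\sqrt{2493721034538}}{2240538} \approx 0.70481$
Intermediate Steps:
$q = \frac{1}{14838} \approx 6.7395 \cdot 10^{-5}$
$n = \frac{75}{151}$ ($n = - \frac{75}{-151} = \left(-75\right) \left(- \frac{1}{151}\right) = \frac{75}{151} \approx 0.49669$)
$\sqrt{q + n} = \sqrt{\frac{1}{14838} + \frac{75}{151}} = \sqrt{\frac{1113001}{2240538}} = \frac{\sqrt{2493721034538}}{2240538}$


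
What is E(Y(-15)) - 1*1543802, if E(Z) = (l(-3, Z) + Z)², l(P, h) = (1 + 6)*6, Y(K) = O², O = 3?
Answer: -1541201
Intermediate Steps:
Y(K) = 9 (Y(K) = 3² = 9)
l(P, h) = 42 (l(P, h) = 7*6 = 42)
E(Z) = (42 + Z)²
E(Y(-15)) - 1*1543802 = (42 + 9)² - 1*1543802 = 51² - 1543802 = 2601 - 1543802 = -1541201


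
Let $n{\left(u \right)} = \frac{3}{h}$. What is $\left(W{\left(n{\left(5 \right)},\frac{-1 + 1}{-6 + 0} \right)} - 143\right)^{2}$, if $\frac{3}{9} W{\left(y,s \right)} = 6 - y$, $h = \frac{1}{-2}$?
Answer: $11449$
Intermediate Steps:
$h = - \frac{1}{2} \approx -0.5$
$n{\left(u \right)} = -6$ ($n{\left(u \right)} = \frac{3}{- \frac{1}{2}} = 3 \left(-2\right) = -6$)
$W{\left(y,s \right)} = 18 - 3 y$ ($W{\left(y,s \right)} = 3 \left(6 - y\right) = 18 - 3 y$)
$\left(W{\left(n{\left(5 \right)},\frac{-1 + 1}{-6 + 0} \right)} - 143\right)^{2} = \left(\left(18 - -18\right) - 143\right)^{2} = \left(\left(18 + 18\right) - 143\right)^{2} = \left(36 - 143\right)^{2} = \left(-107\right)^{2} = 11449$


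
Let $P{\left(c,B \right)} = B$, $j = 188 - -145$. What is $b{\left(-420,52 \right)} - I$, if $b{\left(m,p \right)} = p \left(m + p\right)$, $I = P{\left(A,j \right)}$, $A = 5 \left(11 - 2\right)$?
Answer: $-19469$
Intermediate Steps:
$j = 333$ ($j = 188 + 145 = 333$)
$A = 45$ ($A = 5 \cdot 9 = 45$)
$I = 333$
$b{\left(-420,52 \right)} - I = 52 \left(-420 + 52\right) - 333 = 52 \left(-368\right) - 333 = -19136 - 333 = -19469$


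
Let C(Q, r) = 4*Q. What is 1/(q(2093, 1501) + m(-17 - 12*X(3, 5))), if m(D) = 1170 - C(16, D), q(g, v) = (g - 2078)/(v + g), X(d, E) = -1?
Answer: 1198/1324993 ≈ 0.00090416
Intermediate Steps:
q(g, v) = (-2078 + g)/(g + v)
m(D) = 1106 (m(D) = 1170 - 4*16 = 1170 - 1*64 = 1170 - 64 = 1106)
1/(q(2093, 1501) + m(-17 - 12*X(3, 5))) = 1/((-2078 + 2093)/(2093 + 1501) + 1106) = 1/(15/3594 + 1106) = 1/((1/3594)*15 + 1106) = 1/(5/1198 + 1106) = 1/(1324993/1198) = 1198/1324993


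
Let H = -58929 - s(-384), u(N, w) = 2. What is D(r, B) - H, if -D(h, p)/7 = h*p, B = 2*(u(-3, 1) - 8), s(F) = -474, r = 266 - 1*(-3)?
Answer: 81051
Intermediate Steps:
r = 269 (r = 266 + 3 = 269)
B = -12 (B = 2*(2 - 8) = 2*(-6) = -12)
H = -58455 (H = -58929 - 1*(-474) = -58929 + 474 = -58455)
D(h, p) = -7*h*p
D(r, B) - H = -7*269*(-12) - 1*(-58455) = 22596 + 58455 = 81051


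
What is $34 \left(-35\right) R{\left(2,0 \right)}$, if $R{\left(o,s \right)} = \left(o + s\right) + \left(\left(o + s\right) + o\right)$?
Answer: $-7140$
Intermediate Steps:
$R{\left(o,s \right)} = 2 s + 3 o$ ($R{\left(o,s \right)} = \left(o + s\right) + \left(s + 2 o\right) = 2 s + 3 o$)
$34 \left(-35\right) R{\left(2,0 \right)} = 34 \left(-35\right) \left(2 \cdot 0 + 3 \cdot 2\right) = - 1190 \left(0 + 6\right) = \left(-1190\right) 6 = -7140$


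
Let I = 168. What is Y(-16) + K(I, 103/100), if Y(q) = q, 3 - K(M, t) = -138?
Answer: 125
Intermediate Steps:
K(M, t) = 141 (K(M, t) = 3 - 1*(-138) = 3 + 138 = 141)
Y(-16) + K(I, 103/100) = -16 + 141 = 125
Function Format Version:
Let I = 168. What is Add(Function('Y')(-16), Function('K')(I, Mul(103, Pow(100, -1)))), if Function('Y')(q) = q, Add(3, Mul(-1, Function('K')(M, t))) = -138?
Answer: 125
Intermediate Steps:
Function('K')(M, t) = 141 (Function('K')(M, t) = Add(3, Mul(-1, -138)) = Add(3, 138) = 141)
Add(Function('Y')(-16), Function('K')(I, Mul(103, Pow(100, -1)))) = Add(-16, 141) = 125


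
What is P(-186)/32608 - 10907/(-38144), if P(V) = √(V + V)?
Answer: 10907/38144 + I*√93/16304 ≈ 0.28594 + 0.00059149*I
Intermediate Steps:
P(V) = √2*√V (P(V) = √(2*V) = √2*√V)
P(-186)/32608 - 10907/(-38144) = (√2*√(-186))/32608 - 10907/(-38144) = (√2*(I*√186))*(1/32608) - 10907*(-1/38144) = (2*I*√93)*(1/32608) + 10907/38144 = I*√93/16304 + 10907/38144 = 10907/38144 + I*√93/16304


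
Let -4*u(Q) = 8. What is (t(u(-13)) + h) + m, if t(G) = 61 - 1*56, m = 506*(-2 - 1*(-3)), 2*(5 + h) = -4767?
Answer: -3755/2 ≈ -1877.5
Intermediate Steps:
h = -4777/2 (h = -5 + (½)*(-4767) = -5 - 4767/2 = -4777/2 ≈ -2388.5)
u(Q) = -2 (u(Q) = -¼*8 = -2)
m = 506 (m = 506*(-2 + 3) = 506*1 = 506)
t(G) = 5 (t(G) = 61 - 56 = 5)
(t(u(-13)) + h) + m = (5 - 4777/2) + 506 = -4767/2 + 506 = -3755/2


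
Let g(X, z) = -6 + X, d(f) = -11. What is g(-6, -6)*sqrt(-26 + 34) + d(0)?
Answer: -11 - 24*sqrt(2) ≈ -44.941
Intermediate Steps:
g(-6, -6)*sqrt(-26 + 34) + d(0) = (-6 - 6)*sqrt(-26 + 34) - 11 = -24*sqrt(2) - 11 = -11 - 24*sqrt(2)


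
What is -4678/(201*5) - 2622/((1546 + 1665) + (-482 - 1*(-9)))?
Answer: -7721737/1375845 ≈ -5.6124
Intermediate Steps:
-4678/(201*5) - 2622/((1546 + 1665) + (-482 - 1*(-9))) = -4678/1005 - 2622/(3211 + (-482 + 9)) = -4678*1/1005 - 2622/(3211 - 473) = -4678/1005 - 2622/2738 = -4678/1005 - 2622*1/2738 = -4678/1005 - 1311/1369 = -7721737/1375845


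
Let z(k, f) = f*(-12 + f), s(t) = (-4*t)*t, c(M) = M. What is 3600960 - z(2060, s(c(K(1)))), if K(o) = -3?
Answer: 3599232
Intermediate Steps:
s(t) = -4*t²
3600960 - z(2060, s(c(K(1)))) = 3600960 - (-4*(-3)²)*(-12 - 4*(-3)²) = 3600960 - (-4*9)*(-12 - 4*9) = 3600960 - (-36)*(-12 - 36) = 3600960 - (-36)*(-48) = 3600960 - 1*1728 = 3600960 - 1728 = 3599232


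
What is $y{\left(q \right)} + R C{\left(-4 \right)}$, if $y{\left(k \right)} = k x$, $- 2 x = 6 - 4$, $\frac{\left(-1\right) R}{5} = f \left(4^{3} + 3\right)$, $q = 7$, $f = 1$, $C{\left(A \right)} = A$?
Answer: $1333$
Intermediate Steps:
$R = -335$ ($R = - 5 \cdot 1 \left(4^{3} + 3\right) = - 5 \cdot 1 \left(64 + 3\right) = - 5 \cdot 1 \cdot 67 = \left(-5\right) 67 = -335$)
$x = -1$ ($x = - \frac{6 - 4}{2} = \left(- \frac{1}{2}\right) 2 = -1$)
$y{\left(k \right)} = - k$ ($y{\left(k \right)} = k \left(-1\right) = - k$)
$y{\left(q \right)} + R C{\left(-4 \right)} = \left(-1\right) 7 - -1340 = -7 + 1340 = 1333$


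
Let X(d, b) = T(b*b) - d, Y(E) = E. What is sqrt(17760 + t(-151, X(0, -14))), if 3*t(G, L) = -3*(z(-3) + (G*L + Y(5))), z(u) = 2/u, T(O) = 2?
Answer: sqrt(162519)/3 ≈ 134.38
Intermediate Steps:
X(d, b) = 2 - d
t(G, L) = -13/3 - G*L (t(G, L) = (-3*(2/(-3) + (G*L + 5)))/3 = (-3*(2*(-1/3) + (5 + G*L)))/3 = (-3*(-2/3 + (5 + G*L)))/3 = (-3*(13/3 + G*L))/3 = (-13 - 3*G*L)/3 = -13/3 - G*L)
sqrt(17760 + t(-151, X(0, -14))) = sqrt(17760 + (-13/3 - 1*(-151)*(2 - 1*0))) = sqrt(17760 + (-13/3 - 1*(-151)*(2 + 0))) = sqrt(17760 + (-13/3 - 1*(-151)*2)) = sqrt(17760 + (-13/3 + 302)) = sqrt(17760 + 893/3) = sqrt(54173/3) = sqrt(162519)/3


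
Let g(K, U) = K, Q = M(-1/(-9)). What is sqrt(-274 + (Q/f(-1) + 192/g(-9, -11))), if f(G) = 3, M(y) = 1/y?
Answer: I*sqrt(2631)/3 ≈ 17.098*I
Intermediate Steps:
M(y) = 1/y
Q = 9 (Q = 1/(-1/(-9)) = 1/(-1*(-1/9)) = 1/(1/9) = 9)
sqrt(-274 + (Q/f(-1) + 192/g(-9, -11))) = sqrt(-274 + (9/3 + 192/(-9))) = sqrt(-274 + (9*(1/3) + 192*(-1/9))) = sqrt(-274 + (3 - 64/3)) = sqrt(-274 - 55/3) = sqrt(-877/3) = I*sqrt(2631)/3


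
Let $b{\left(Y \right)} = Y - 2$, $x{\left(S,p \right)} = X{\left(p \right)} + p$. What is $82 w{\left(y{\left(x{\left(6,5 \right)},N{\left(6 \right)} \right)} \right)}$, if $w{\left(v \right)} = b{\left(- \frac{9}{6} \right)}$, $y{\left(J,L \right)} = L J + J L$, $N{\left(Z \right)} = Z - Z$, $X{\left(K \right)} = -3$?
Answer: $-287$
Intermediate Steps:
$N{\left(Z \right)} = 0$
$x{\left(S,p \right)} = -3 + p$
$b{\left(Y \right)} = -2 + Y$
$y{\left(J,L \right)} = 2 J L$ ($y{\left(J,L \right)} = J L + J L = 2 J L$)
$w{\left(v \right)} = - \frac{7}{2}$ ($w{\left(v \right)} = -2 - \frac{9}{6} = -2 - \frac{3}{2} = - \frac{7}{2}$)
$82 w{\left(y{\left(x{\left(6,5 \right)},N{\left(6 \right)} \right)} \right)} = 82 \left(- \frac{7}{2}\right) = -287$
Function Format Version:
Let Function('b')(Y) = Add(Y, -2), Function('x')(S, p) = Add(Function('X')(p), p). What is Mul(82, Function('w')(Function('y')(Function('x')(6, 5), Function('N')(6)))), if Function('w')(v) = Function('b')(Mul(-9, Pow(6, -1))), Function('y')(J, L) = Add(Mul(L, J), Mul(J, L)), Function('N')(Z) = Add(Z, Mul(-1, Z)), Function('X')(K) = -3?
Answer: -287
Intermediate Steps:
Function('N')(Z) = 0
Function('x')(S, p) = Add(-3, p)
Function('b')(Y) = Add(-2, Y)
Function('y')(J, L) = Mul(2, J, L) (Function('y')(J, L) = Add(Mul(J, L), Mul(J, L)) = Mul(2, J, L))
Function('w')(v) = Rational(-7, 2) (Function('w')(v) = Add(-2, Mul(-9, Pow(6, -1))) = Add(-2, Mul(-9, Rational(1, 6))) = Add(-2, Rational(-3, 2)) = Rational(-7, 2))
Mul(82, Function('w')(Function('y')(Function('x')(6, 5), Function('N')(6)))) = Mul(82, Rational(-7, 2)) = -287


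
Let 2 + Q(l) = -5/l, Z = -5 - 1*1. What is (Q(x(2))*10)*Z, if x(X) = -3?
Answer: 20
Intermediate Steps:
Z = -6 (Z = -5 - 1 = -6)
Q(l) = -2 - 5/l
(Q(x(2))*10)*Z = ((-2 - 5/(-3))*10)*(-6) = ((-2 - 5*(-⅓))*10)*(-6) = ((-2 + 5/3)*10)*(-6) = -⅓*10*(-6) = -10/3*(-6) = 20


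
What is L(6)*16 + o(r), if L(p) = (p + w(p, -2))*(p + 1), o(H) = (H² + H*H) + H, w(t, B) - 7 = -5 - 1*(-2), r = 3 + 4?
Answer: 1225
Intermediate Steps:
r = 7
w(t, B) = 4 (w(t, B) = 7 + (-5 - 1*(-2)) = 7 + (-5 + 2) = 7 - 3 = 4)
o(H) = H + 2*H² (o(H) = (H² + H²) + H = 2*H² + H = H + 2*H²)
L(p) = (1 + p)*(4 + p) (L(p) = (p + 4)*(p + 1) = (4 + p)*(1 + p) = (1 + p)*(4 + p))
L(6)*16 + o(r) = (4 + 6² + 5*6)*16 + 7*(1 + 2*7) = (4 + 36 + 30)*16 + 7*(1 + 14) = 70*16 + 7*15 = 1120 + 105 = 1225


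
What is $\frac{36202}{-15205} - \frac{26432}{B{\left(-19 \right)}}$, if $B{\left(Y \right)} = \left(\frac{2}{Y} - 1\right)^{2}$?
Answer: $- \frac{20728763606}{957915} \approx -21639.0$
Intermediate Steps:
$B{\left(Y \right)} = \left(-1 + \frac{2}{Y}\right)^{2}$
$\frac{36202}{-15205} - \frac{26432}{B{\left(-19 \right)}} = \frac{36202}{-15205} - \frac{26432}{\frac{1}{361} \left(-2 - 19\right)^{2}} = 36202 \left(- \frac{1}{15205}\right) - \frac{26432}{\frac{1}{361} \left(-21\right)^{2}} = - \frac{36202}{15205} - \frac{26432}{\frac{1}{361} \cdot 441} = - \frac{36202}{15205} - \frac{26432}{\frac{441}{361}} = - \frac{36202}{15205} - \frac{1363136}{63} = - \frac{20728763606}{957915}$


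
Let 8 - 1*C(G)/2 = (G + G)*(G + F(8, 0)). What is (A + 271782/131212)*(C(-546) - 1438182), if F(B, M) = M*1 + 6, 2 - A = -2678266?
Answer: -229963514056438137/32803 ≈ -7.0104e+12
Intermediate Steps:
A = 2678268 (A = 2 - 1*(-2678266) = 2 + 2678266 = 2678268)
F(B, M) = 6 + M (F(B, M) = M + 6 = 6 + M)
C(G) = 16 - 4*G*(6 + G) (C(G) = 16 - 2*(G + G)*(G + (6 + 0)) = 16 - 2*2*G*(G + 6) = 16 - 2*2*G*(6 + G) = 16 - 4*G*(6 + G))
(A + 271782/131212)*(C(-546) - 1438182) = (2678268 + 271782/131212)*((16 - 24*(-546) - 4*(-546)²) - 1438182) = (2678268 + 271782*(1/131212))*((16 + 13104 - 4*298116) - 1438182) = (2678268 + 135891/65606)*((16 + 13104 - 1192464) - 1438182) = 175710586299*(-1179344 - 1438182)/65606 = (175710586299/65606)*(-2617526) = -229963514056438137/32803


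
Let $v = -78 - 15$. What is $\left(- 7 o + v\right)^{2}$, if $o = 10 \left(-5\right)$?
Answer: $66049$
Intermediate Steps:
$o = -50$
$v = -93$ ($v = -78 - 15 = -93$)
$\left(- 7 o + v\right)^{2} = \left(\left(-7\right) \left(-50\right) - 93\right)^{2} = \left(350 - 93\right)^{2} = 257^{2} = 66049$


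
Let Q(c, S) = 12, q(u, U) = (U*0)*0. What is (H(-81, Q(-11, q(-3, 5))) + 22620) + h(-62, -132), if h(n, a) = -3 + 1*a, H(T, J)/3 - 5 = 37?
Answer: 22611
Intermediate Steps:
q(u, U) = 0 (q(u, U) = 0*0 = 0)
H(T, J) = 126 (H(T, J) = 15 + 3*37 = 15 + 111 = 126)
h(n, a) = -3 + a
(H(-81, Q(-11, q(-3, 5))) + 22620) + h(-62, -132) = (126 + 22620) + (-3 - 132) = 22746 - 135 = 22611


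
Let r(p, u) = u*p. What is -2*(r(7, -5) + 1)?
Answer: 68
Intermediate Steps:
r(p, u) = p*u
-2*(r(7, -5) + 1) = -2*(7*(-5) + 1) = -2*(-35 + 1) = -2*(-34) = 68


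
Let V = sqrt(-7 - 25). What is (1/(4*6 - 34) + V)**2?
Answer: (1 - 40*I*sqrt(2))**2/100 ≈ -31.99 - 1.1314*I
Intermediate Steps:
V = 4*I*sqrt(2) (V = sqrt(-32) = 4*I*sqrt(2) ≈ 5.6569*I)
(1/(4*6 - 34) + V)**2 = (1/(4*6 - 34) + 4*I*sqrt(2))**2 = (1/(24 - 34) + 4*I*sqrt(2))**2 = (1/(-10) + 4*I*sqrt(2))**2 = (-1/10 + 4*I*sqrt(2))**2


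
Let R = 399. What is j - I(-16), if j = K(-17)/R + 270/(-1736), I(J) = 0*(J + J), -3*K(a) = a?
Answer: -20977/148428 ≈ -0.14133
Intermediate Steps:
K(a) = -a/3
I(J) = 0 (I(J) = 0*(2*J) = 0)
j = -20977/148428 (j = -1/3*(-17)/399 + 270/(-1736) = (17/3)*(1/399) + 270*(-1/1736) = 17/1197 - 135/868 = -20977/148428 ≈ -0.14133)
j - I(-16) = -20977/148428 - 1*0 = -20977/148428 + 0 = -20977/148428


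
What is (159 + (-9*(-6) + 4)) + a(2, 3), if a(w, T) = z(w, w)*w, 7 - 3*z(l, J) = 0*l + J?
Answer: 661/3 ≈ 220.33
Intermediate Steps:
z(l, J) = 7/3 - J/3 (z(l, J) = 7/3 - (0*l + J)/3 = 7/3 - (0 + J)/3 = 7/3 - J/3)
a(w, T) = w*(7/3 - w/3) (a(w, T) = (7/3 - w/3)*w = w*(7/3 - w/3))
(159 + (-9*(-6) + 4)) + a(2, 3) = (159 + (-9*(-6) + 4)) + (⅓)*2*(7 - 1*2) = (159 + (54 + 4)) + (⅓)*2*(7 - 2) = (159 + 58) + (⅓)*2*5 = 217 + 10/3 = 661/3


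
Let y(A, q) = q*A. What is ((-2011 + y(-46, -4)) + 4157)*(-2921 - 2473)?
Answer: -12568020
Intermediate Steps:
y(A, q) = A*q
((-2011 + y(-46, -4)) + 4157)*(-2921 - 2473) = ((-2011 - 46*(-4)) + 4157)*(-2921 - 2473) = ((-2011 + 184) + 4157)*(-5394) = (-1827 + 4157)*(-5394) = 2330*(-5394) = -12568020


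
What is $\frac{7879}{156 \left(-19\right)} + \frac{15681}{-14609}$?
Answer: $- \frac{161582795}{43301076} \approx -3.7316$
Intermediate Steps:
$\frac{7879}{156 \left(-19\right)} + \frac{15681}{-14609} = \frac{7879}{-2964} + 15681 \left(- \frac{1}{14609}\right) = 7879 \left(- \frac{1}{2964}\right) - \frac{15681}{14609} = - \frac{7879}{2964} - \frac{15681}{14609} = - \frac{161582795}{43301076}$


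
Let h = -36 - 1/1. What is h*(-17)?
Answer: 629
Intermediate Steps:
h = -37 (h = -36 - 1*1 = -36 - 1 = -37)
h*(-17) = -37*(-17) = 629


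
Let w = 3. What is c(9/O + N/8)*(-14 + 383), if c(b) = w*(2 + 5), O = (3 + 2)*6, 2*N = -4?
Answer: 7749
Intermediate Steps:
N = -2 (N = (1/2)*(-4) = -2)
O = 30 (O = 5*6 = 30)
c(b) = 21 (c(b) = 3*(2 + 5) = 3*7 = 21)
c(9/O + N/8)*(-14 + 383) = 21*(-14 + 383) = 21*369 = 7749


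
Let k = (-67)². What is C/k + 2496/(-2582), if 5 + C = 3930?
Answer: -535097/5795299 ≈ -0.092333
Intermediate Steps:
C = 3925 (C = -5 + 3930 = 3925)
k = 4489
C/k + 2496/(-2582) = 3925/4489 + 2496/(-2582) = 3925*(1/4489) + 2496*(-1/2582) = 3925/4489 - 1248/1291 = -535097/5795299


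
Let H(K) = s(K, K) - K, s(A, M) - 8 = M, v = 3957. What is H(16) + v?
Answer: 3965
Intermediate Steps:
s(A, M) = 8 + M
H(K) = 8 (H(K) = (8 + K) - K = 8)
H(16) + v = 8 + 3957 = 3965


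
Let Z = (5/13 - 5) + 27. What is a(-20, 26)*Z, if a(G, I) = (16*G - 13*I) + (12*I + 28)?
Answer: -92538/13 ≈ -7118.3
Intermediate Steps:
a(G, I) = 28 - I + 16*G (a(G, I) = (-13*I + 16*G) + (28 + 12*I) = 28 - I + 16*G)
Z = 291/13 (Z = (5*(1/13) - 5) + 27 = (5/13 - 5) + 27 = -60/13 + 27 = 291/13 ≈ 22.385)
a(-20, 26)*Z = (28 - 1*26 + 16*(-20))*(291/13) = (28 - 26 - 320)*(291/13) = -318*291/13 = -92538/13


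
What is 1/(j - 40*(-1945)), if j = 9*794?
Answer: 1/84946 ≈ 1.1772e-5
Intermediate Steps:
j = 7146
1/(j - 40*(-1945)) = 1/(7146 - 40*(-1945)) = 1/(7146 + 77800) = 1/84946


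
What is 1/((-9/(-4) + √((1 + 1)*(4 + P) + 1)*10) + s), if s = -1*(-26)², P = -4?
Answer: -4/2655 ≈ -0.0015066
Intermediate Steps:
s = -676 (s = -1*676 = -676)
1/((-9/(-4) + √((1 + 1)*(4 + P) + 1)*10) + s) = 1/((-9/(-4) + √((1 + 1)*(4 - 4) + 1)*10) - 676) = 1/((-9*(-¼) + √(2*0 + 1)*10) - 676) = 1/((9/4 + √(0 + 1)*10) - 676) = 1/((9/4 + √1*10) - 676) = 1/((9/4 + 1*10) - 676) = 1/((9/4 + 10) - 676) = 1/(49/4 - 676) = 1/(-2655/4) = -4/2655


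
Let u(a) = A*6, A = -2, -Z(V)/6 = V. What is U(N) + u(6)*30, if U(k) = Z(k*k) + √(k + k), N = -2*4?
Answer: -744 + 4*I ≈ -744.0 + 4.0*I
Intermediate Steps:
Z(V) = -6*V
N = -8
u(a) = -12 (u(a) = -2*6 = -12)
U(k) = -6*k² + √2*√k (U(k) = -6*k*k + √(k + k) = -6*k² + √(2*k) = -6*k² + √2*√k)
U(N) + u(6)*30 = (-6*(-8)² + √2*√(-8)) - 12*30 = (-6*64 + √2*(2*I*√2)) - 360 = (-384 + 4*I) - 360 = -744 + 4*I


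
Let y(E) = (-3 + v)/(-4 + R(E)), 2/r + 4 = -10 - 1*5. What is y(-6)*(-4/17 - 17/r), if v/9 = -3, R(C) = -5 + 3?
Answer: 27415/34 ≈ 806.32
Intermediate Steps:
R(C) = -2
v = -27 (v = 9*(-3) = -27)
r = -2/19 (r = 2/(-4 + (-10 - 1*5)) = 2/(-4 + (-10 - 5)) = 2/(-4 - 15) = 2/(-19) = 2*(-1/19) = -2/19 ≈ -0.10526)
y(E) = 5 (y(E) = (-3 - 27)/(-4 - 2) = -30/(-6) = -30*(-⅙) = 5)
y(-6)*(-4/17 - 17/r) = 5*(-4/17 - 17/(-2/19)) = 5*(-4*1/17 - 17*(-19/2)) = 5*(-4/17 + 323/2) = 5*(5483/34) = 27415/34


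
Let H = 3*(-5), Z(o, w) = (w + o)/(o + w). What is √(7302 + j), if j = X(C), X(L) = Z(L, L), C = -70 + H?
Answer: √7303 ≈ 85.458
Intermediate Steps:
Z(o, w) = 1 (Z(o, w) = (o + w)/(o + w) = 1)
H = -15
C = -85 (C = -70 - 15 = -85)
X(L) = 1
j = 1
√(7302 + j) = √(7302 + 1) = √7303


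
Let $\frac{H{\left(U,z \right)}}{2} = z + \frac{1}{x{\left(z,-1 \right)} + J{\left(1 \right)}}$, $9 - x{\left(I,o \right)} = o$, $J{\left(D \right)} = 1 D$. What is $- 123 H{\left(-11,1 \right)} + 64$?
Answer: $- \frac{2248}{11} \approx -204.36$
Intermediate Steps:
$J{\left(D \right)} = D$
$x{\left(I,o \right)} = 9 - o$
$H{\left(U,z \right)} = \frac{2}{11} + 2 z$ ($H{\left(U,z \right)} = 2 \left(z + \frac{1}{\left(9 - -1\right) + 1}\right) = 2 \left(z + \frac{1}{\left(9 + 1\right) + 1}\right) = 2 \left(z + \frac{1}{10 + 1}\right) = 2 \left(z + \frac{1}{11}\right) = 2 \left(\frac{1}{11} + z\right) = \frac{2}{11} + 2 z$)
$- 123 H{\left(-11,1 \right)} + 64 = - 123 \left(\frac{2}{11} + 2 \cdot 1\right) + 64 = - 123 \left(\frac{2}{11} + 2\right) + 64 = \left(-123\right) \frac{24}{11} + 64 = - \frac{2952}{11} + 64 = - \frac{2248}{11}$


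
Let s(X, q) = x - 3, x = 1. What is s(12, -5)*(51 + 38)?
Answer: -178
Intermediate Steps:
s(X, q) = -2 (s(X, q) = 1 - 3 = -2)
s(12, -5)*(51 + 38) = -2*(51 + 38) = -2*89 = -178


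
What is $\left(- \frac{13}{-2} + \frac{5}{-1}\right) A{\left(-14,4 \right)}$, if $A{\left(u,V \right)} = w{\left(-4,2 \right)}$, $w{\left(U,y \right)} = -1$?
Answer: $- \frac{3}{2} \approx -1.5$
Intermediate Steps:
$A{\left(u,V \right)} = -1$
$\left(- \frac{13}{-2} + \frac{5}{-1}\right) A{\left(-14,4 \right)} = \left(- \frac{13}{-2} + \frac{5}{-1}\right) \left(-1\right) = \left(\left(-13\right) \left(- \frac{1}{2}\right) + 5 \left(-1\right)\right) \left(-1\right) = \left(\frac{13}{2} - 5\right) \left(-1\right) = \frac{3}{2} \left(-1\right) = - \frac{3}{2}$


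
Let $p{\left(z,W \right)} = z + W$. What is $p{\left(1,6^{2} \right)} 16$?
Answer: $592$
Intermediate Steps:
$p{\left(z,W \right)} = W + z$
$p{\left(1,6^{2} \right)} 16 = \left(6^{2} + 1\right) 16 = \left(36 + 1\right) 16 = 37 \cdot 16 = 592$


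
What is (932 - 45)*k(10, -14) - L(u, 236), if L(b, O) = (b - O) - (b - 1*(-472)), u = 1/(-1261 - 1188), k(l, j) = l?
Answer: 9578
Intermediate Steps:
u = -1/2449 (u = 1/(-2449) = -1/2449 ≈ -0.00040833)
L(b, O) = -472 - O (L(b, O) = (b - O) - (b + 472) = (b - O) - (472 + b) = (b - O) + (-472 - b) = -472 - O)
(932 - 45)*k(10, -14) - L(u, 236) = (932 - 45)*10 - (-472 - 1*236) = 887*10 - (-472 - 236) = 8870 - 1*(-708) = 8870 + 708 = 9578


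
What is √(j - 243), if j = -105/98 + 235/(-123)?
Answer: I*√729406482/1722 ≈ 15.684*I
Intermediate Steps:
j = -5135/1722 (j = -105*1/98 + 235*(-1/123) = -15/14 - 235/123 = -5135/1722 ≈ -2.9820)
√(j - 243) = √(-5135/1722 - 243) = √(-423581/1722) = I*√729406482/1722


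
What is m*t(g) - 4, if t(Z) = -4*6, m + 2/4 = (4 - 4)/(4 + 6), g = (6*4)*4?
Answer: 8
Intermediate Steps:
g = 96 (g = 24*4 = 96)
m = -½ (m = -½ + (4 - 4)/(4 + 6) = -½ + 0/10 = -½ + 0*(⅒) = -½ + 0 = -½ ≈ -0.50000)
t(Z) = -24
m*t(g) - 4 = -½*(-24) - 4 = 12 - 4 = 8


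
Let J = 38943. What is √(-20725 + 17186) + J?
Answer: 38943 + I*√3539 ≈ 38943.0 + 59.49*I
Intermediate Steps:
√(-20725 + 17186) + J = √(-20725 + 17186) + 38943 = √(-3539) + 38943 = I*√3539 + 38943 = 38943 + I*√3539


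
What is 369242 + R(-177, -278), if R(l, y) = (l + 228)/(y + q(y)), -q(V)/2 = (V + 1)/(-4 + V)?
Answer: 14575820759/39475 ≈ 3.6924e+5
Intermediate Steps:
q(V) = -2*(1 + V)/(-4 + V) (q(V) = -2*(V + 1)/(-4 + V) = -2*(1 + V)/(-4 + V))
R(l, y) = (228 + l)/(y + 2*(-1 - y)/(-4 + y)) (R(l, y) = (l + 228)/(y + 2*(-1 - y)/(-4 + y)) = (228 + l)/(y + 2*(-1 - y)/(-4 + y)))
369242 + R(-177, -278) = 369242 + (-4 - 278)*(228 - 177)/(-2 - 2*(-278) - 278*(-4 - 278)) = 369242 - 282*51/(-2 + 556 - 278*(-282)) = 369242 - 282*51/(-2 + 556 + 78396) = 369242 - 282*51/78950 = 369242 + (1/78950)*(-282)*51 = 369242 - 7191/39475 = 14575820759/39475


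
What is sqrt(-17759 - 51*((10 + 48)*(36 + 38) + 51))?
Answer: 2*I*sqrt(59813) ≈ 489.13*I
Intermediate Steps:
sqrt(-17759 - 51*((10 + 48)*(36 + 38) + 51)) = sqrt(-17759 - 51*(58*74 + 51)) = sqrt(-17759 - 51*(4292 + 51)) = sqrt(-17759 - 51*4343) = sqrt(-17759 - 221493) = sqrt(-239252) = 2*I*sqrt(59813)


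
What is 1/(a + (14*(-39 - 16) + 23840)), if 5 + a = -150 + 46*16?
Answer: 1/23651 ≈ 4.2282e-5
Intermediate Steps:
a = 581 (a = -5 + (-150 + 46*16) = -5 + (-150 + 736) = -5 + 586 = 581)
1/(a + (14*(-39 - 16) + 23840)) = 1/(581 + (14*(-39 - 16) + 23840)) = 1/(581 + (14*(-55) + 23840)) = 1/(581 + (-770 + 23840)) = 1/(581 + 23070) = 1/23651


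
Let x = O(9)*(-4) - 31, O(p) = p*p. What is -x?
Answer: 355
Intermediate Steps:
O(p) = p²
x = -355 (x = 9²*(-4) - 31 = 81*(-4) - 31 = -324 - 31 = -355)
-x = -1*(-355) = 355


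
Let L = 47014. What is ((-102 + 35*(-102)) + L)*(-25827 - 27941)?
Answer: -2330412656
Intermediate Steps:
((-102 + 35*(-102)) + L)*(-25827 - 27941) = ((-102 + 35*(-102)) + 47014)*(-25827 - 27941) = ((-102 - 3570) + 47014)*(-53768) = (-3672 + 47014)*(-53768) = 43342*(-53768) = -2330412656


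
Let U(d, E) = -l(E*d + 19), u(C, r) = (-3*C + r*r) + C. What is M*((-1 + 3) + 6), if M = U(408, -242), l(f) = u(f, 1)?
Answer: -1579480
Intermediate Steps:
u(C, r) = r² - 2*C (u(C, r) = (-3*C + r²) + C = (r² - 3*C) + C = r² - 2*C)
l(f) = 1 - 2*f (l(f) = 1² - 2*f = 1 - 2*f)
U(d, E) = 37 + 2*E*d (U(d, E) = -(1 - 2*(E*d + 19)) = -(1 - 2*(19 + E*d)) = -(1 + (-38 - 2*E*d)) = -(-37 - 2*E*d) = 37 + 2*E*d)
M = -197435 (M = 37 + 2*(-242)*408 = 37 - 197472 = -197435)
M*((-1 + 3) + 6) = -197435*((-1 + 3) + 6) = -197435*(2 + 6) = -197435*8 = -1579480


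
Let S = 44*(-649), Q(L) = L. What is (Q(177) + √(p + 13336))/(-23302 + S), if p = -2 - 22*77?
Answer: -59/17286 - √2910/25929 ≈ -0.0054936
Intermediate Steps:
p = -1696 (p = -2 - 1694 = -1696)
S = -28556
(Q(177) + √(p + 13336))/(-23302 + S) = (177 + √(-1696 + 13336))/(-23302 - 28556) = (177 + √11640)/(-51858) = (177 + 2*√2910)*(-1/51858) = -59/17286 - √2910/25929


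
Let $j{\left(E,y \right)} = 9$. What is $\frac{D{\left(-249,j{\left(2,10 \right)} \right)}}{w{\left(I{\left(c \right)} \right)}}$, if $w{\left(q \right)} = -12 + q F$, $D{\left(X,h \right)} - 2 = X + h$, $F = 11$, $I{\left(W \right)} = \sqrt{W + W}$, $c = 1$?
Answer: $- \frac{204}{7} - \frac{187 \sqrt{2}}{7} \approx -66.923$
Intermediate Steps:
$I{\left(W \right)} = \sqrt{2} \sqrt{W}$ ($I{\left(W \right)} = \sqrt{2 W} = \sqrt{2} \sqrt{W}$)
$D{\left(X,h \right)} = 2 + X + h$ ($D{\left(X,h \right)} = 2 + \left(X + h\right) = 2 + X + h$)
$w{\left(q \right)} = -12 + 11 q$ ($w{\left(q \right)} = -12 + q 11 = -12 + 11 q$)
$\frac{D{\left(-249,j{\left(2,10 \right)} \right)}}{w{\left(I{\left(c \right)} \right)}} = \frac{2 - 249 + 9}{-12 + 11 \sqrt{2} \sqrt{1}} = - \frac{238}{-12 + 11 \sqrt{2} \cdot 1} = - \frac{238}{-12 + 11 \sqrt{2}}$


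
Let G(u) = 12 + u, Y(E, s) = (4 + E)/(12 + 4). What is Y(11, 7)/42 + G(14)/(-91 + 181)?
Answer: 3137/10080 ≈ 0.31121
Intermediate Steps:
Y(E, s) = ¼ + E/16 (Y(E, s) = (4 + E)/16 = (4 + E)*(1/16) = ¼ + E/16)
Y(11, 7)/42 + G(14)/(-91 + 181) = (¼ + (1/16)*11)/42 + (12 + 14)/(-91 + 181) = (¼ + 11/16)*(1/42) + 26/90 = (15/16)*(1/42) + 26*(1/90) = 5/224 + 13/45 = 3137/10080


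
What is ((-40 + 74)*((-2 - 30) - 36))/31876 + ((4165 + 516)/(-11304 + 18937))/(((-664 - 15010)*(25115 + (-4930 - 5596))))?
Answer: -1008854379368653/13909273792252722 ≈ -0.072531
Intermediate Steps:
((-40 + 74)*((-2 - 30) - 36))/31876 + ((4165 + 516)/(-11304 + 18937))/(((-664 - 15010)*(25115 + (-4930 - 5596)))) = (34*(-32 - 36))*(1/31876) + (4681/7633)/((-15674*(25115 - 10526))) = (34*(-68))*(1/31876) + (4681*(1/7633))/((-15674*14589)) = -2312*1/31876 + (4681/7633)/(-228667986) = -578/7969 + (4681/7633)*(-1/228667986) = -578/7969 - 4681/1745422737138 = -1008854379368653/13909273792252722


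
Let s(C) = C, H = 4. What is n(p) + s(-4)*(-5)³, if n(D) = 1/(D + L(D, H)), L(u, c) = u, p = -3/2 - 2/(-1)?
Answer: 501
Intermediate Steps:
p = ½ (p = -3*½ - 2*(-1) = -3/2 + 2 = ½ ≈ 0.50000)
n(D) = 1/(2*D) (n(D) = 1/(D + D) = 1/(2*D))
n(p) + s(-4)*(-5)³ = 1/(2*(½)) - 4*(-5)³ = (½)*2 - 4*(-125) = 1 + 500 = 501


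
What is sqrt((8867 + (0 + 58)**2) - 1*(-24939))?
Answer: 3*sqrt(4130) ≈ 192.80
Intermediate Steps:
sqrt((8867 + (0 + 58)**2) - 1*(-24939)) = sqrt((8867 + 58**2) + 24939) = sqrt((8867 + 3364) + 24939) = sqrt(12231 + 24939) = sqrt(37170) = 3*sqrt(4130)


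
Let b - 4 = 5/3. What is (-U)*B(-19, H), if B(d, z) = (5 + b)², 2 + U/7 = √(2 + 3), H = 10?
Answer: 14336/9 - 7168*√5/9 ≈ -188.02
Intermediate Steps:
b = 17/3 (b = 4 + 5/3 = 17/3 ≈ 5.6667)
U = -14 + 7*√5 (U = -14 + 7*√(2 + 3) = -14 + 7*√5 ≈ 1.6525)
B(d, z) = 1024/9 (B(d, z) = (5 + 17/3)² = (32/3)² = 1024/9)
(-U)*B(-19, H) = -(-14 + 7*√5)*(1024/9) = (14 - 7*√5)*(1024/9) = 14336/9 - 7168*√5/9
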